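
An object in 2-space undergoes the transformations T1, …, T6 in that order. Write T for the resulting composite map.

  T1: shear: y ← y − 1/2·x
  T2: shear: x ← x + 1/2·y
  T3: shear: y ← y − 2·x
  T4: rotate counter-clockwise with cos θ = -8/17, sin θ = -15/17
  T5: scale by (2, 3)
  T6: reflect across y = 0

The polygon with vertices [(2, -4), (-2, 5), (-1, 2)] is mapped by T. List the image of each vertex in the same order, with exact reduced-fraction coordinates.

image vertices: (-112/17, -237/34), (104/17, 141/17), (56/17, 237/68)

T1 shear: y ← y − 1/2·x: (2, -4) → (2, -5); (-2, 5) → (-2, 6); (-1, 2) → (-1, 5/2)
T2 shear: x ← x + 1/2·y: (2, -5) → (-1/2, -5); (-2, 6) → (1, 6); (-1, 5/2) → (1/4, 5/2)
T3 shear: y ← y − 2·x: (-1/2, -5) → (-1/2, -4); (1, 6) → (1, 4); (1/4, 5/2) → (1/4, 2)
T4 rotate counter-clockwise with cos θ = -8/17, sin θ = -15/17: (-1/2, -4) → (-56/17, 79/34); (1, 4) → (52/17, -47/17); (1/4, 2) → (28/17, -79/68)
T5 scale by (2, 3): (-56/17, 79/34) → (-112/17, 237/34); (52/17, -47/17) → (104/17, -141/17); (28/17, -79/68) → (56/17, -237/68)
T6 reflect across y = 0: (-112/17, 237/34) → (-112/17, -237/34); (104/17, -141/17) → (104/17, 141/17); (56/17, -237/68) → (56/17, 237/68)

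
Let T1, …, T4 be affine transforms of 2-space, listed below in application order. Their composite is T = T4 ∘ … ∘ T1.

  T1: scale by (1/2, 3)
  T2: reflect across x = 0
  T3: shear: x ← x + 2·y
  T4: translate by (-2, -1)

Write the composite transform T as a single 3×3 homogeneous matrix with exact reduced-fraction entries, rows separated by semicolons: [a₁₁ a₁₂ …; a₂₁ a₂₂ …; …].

T = [-1/2 6 -2; 0 3 -1; 0 0 1]

T1 = [1/2 0 0; 0 3 0; 0 0 1]
T2·T1 = [-1/2 0 0; 0 3 0; 0 0 1]
T3·…·T1 = [-1/2 6 0; 0 3 0; 0 0 1]
T4·…·T1 = [-1/2 6 -2; 0 3 -1; 0 0 1]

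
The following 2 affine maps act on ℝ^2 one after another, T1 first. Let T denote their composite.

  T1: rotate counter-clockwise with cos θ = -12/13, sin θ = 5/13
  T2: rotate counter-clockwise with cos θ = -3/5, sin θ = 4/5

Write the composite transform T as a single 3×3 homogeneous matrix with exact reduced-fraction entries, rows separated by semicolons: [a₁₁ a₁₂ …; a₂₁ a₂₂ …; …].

T = [16/65 63/65 0; -63/65 16/65 0; 0 0 1]

T1 = [-12/13 -5/13 0; 5/13 -12/13 0; 0 0 1]
T2·T1 = [16/65 63/65 0; -63/65 16/65 0; 0 0 1]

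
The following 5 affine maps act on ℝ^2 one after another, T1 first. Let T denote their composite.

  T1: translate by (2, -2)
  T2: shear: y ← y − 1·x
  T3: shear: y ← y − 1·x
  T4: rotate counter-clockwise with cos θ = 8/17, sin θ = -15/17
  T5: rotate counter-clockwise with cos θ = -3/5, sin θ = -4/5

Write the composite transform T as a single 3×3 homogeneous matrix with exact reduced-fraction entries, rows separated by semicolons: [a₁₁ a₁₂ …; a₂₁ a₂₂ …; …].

T1 = [1 0 2; 0 1 -2; 0 0 1]
T2·T1 = [1 0 2; -1 1 -4; 0 0 1]
T3·…·T1 = [1 0 2; -2 1 -6; 0 0 1]
T4·…·T1 = [-22/17 15/17 -74/17; -31/17 8/17 -78/17; 0 0 1]
T5·…·T1 = [-58/85 -13/85 -18/17; 181/85 -84/85 106/17; 0 0 1]

T = [-58/85 -13/85 -18/17; 181/85 -84/85 106/17; 0 0 1]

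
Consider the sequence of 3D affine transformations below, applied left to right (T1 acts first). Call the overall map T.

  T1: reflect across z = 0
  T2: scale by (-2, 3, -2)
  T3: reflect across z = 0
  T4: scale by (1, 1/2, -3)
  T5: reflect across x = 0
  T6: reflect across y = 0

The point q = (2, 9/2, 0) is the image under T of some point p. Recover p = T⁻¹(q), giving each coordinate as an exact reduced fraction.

T1 = [1 0 0 0; 0 1 0 0; 0 0 -1 0; 0 0 0 1]
T2·T1 = [-2 0 0 0; 0 3 0 0; 0 0 2 0; 0 0 0 1]
T3·…·T1 = [-2 0 0 0; 0 3 0 0; 0 0 -2 0; 0 0 0 1]
T4·…·T1 = [-2 0 0 0; 0 3/2 0 0; 0 0 6 0; 0 0 0 1]
T5·…·T1 = [2 0 0 0; 0 3/2 0 0; 0 0 6 0; 0 0 0 1]
T6·…·T1 = [2 0 0 0; 0 -3/2 0 0; 0 0 6 0; 0 0 0 1]
det M = -18; M⁻¹ = [1/2 0 0 0; 0 -2/3 0 0; 0 0 1/6 0; 0 0 0 1]
M⁻¹ · (2, 9/2, 0)ᵀ = (1, -3, 0)ᵀ

p = (1, -3, 0)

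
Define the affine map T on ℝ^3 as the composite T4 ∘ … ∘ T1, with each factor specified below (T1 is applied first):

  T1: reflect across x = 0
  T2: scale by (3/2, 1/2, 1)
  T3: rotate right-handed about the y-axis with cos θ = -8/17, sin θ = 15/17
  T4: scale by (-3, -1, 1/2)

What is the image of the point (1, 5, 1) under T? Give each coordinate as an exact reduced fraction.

T(p) = (-81/17, -5/2, 29/68)

T1 reflect across x = 0: (1, 5, 1) → (-1, 5, 1)
T2 scale by (3/2, 1/2, 1): (-1, 5, 1) → (-3/2, 5/2, 1)
T3 rotate right-handed about the y-axis with cos θ = -8/17, sin θ = 15/17: (-3/2, 5/2, 1) → (27/17, 5/2, 29/34)
T4 scale by (-3, -1, 1/2): (27/17, 5/2, 29/34) → (-81/17, -5/2, 29/68)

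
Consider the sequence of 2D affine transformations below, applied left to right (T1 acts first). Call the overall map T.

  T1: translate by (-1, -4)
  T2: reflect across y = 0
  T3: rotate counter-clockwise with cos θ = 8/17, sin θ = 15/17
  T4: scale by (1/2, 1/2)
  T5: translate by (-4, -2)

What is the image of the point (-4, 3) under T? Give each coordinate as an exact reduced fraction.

T(p) = (-191/34, -135/34)

T1 translate by (-1, -4): (-4, 3) → (-5, -1)
T2 reflect across y = 0: (-5, -1) → (-5, 1)
T3 rotate counter-clockwise with cos θ = 8/17, sin θ = 15/17: (-5, 1) → (-55/17, -67/17)
T4 scale by (1/2, 1/2): (-55/17, -67/17) → (-55/34, -67/34)
T5 translate by (-4, -2): (-55/34, -67/34) → (-191/34, -135/34)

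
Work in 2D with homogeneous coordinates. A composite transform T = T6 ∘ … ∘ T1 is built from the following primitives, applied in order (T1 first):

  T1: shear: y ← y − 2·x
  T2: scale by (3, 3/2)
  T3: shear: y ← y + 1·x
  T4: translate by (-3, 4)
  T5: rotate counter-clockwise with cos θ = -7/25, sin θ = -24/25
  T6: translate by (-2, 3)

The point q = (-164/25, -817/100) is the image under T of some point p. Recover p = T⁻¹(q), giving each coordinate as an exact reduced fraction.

T1 = [1 0 0; -2 1 0; 0 0 1]
T2·T1 = [3 0 0; -3 3/2 0; 0 0 1]
T3·…·T1 = [3 0 0; 0 3/2 0; 0 0 1]
T4·…·T1 = [3 0 -3; 0 3/2 4; 0 0 1]
T5·…·T1 = [-21/25 36/25 117/25; -72/25 -21/50 44/25; 0 0 1]
T6·…·T1 = [-21/25 36/25 67/25; -72/25 -21/50 119/25; 0 0 1]
det M = 9/2; M⁻¹ = [-7/75 -8/25 133/75; 16/25 -14/75 -62/75; 0 0 1]
M⁻¹ · (-164/25, -817/100)ᵀ = (5, -7/2)ᵀ

p = (5, -7/2)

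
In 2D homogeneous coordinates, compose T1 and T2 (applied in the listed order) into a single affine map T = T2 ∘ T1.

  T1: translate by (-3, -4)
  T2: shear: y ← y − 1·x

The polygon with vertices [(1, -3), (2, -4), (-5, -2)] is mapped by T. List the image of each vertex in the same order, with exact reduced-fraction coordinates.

T1 translate by (-3, -4): (1, -3) → (-2, -7); (2, -4) → (-1, -8); (-5, -2) → (-8, -6)
T2 shear: y ← y − 1·x: (-2, -7) → (-2, -5); (-1, -8) → (-1, -7); (-8, -6) → (-8, 2)

image vertices: (-2, -5), (-1, -7), (-8, 2)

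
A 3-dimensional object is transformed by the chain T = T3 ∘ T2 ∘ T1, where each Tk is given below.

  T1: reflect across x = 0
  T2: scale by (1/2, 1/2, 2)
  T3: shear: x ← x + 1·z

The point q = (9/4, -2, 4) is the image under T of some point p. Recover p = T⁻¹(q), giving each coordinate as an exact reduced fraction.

p = (7/2, -4, 2)

T1 = [-1 0 0 0; 0 1 0 0; 0 0 1 0; 0 0 0 1]
T2·T1 = [-1/2 0 0 0; 0 1/2 0 0; 0 0 2 0; 0 0 0 1]
T3·…·T1 = [-1/2 0 2 0; 0 1/2 0 0; 0 0 2 0; 0 0 0 1]
det M = -1/2; M⁻¹ = [-2 0 2 0; 0 2 0 0; 0 0 1/2 0; 0 0 0 1]
M⁻¹ · (9/4, -2, 4)ᵀ = (7/2, -4, 2)ᵀ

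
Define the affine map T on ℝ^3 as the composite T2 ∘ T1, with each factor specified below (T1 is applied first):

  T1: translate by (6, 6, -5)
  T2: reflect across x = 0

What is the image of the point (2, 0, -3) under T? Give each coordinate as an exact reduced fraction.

T(p) = (-8, 6, -8)

T1 translate by (6, 6, -5): (2, 0, -3) → (8, 6, -8)
T2 reflect across x = 0: (8, 6, -8) → (-8, 6, -8)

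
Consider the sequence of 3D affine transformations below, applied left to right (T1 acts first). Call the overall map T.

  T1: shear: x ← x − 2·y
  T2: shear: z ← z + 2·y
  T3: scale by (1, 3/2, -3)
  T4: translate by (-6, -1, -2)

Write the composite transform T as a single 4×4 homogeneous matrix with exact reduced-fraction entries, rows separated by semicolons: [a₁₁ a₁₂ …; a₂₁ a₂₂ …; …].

T1 = [1 -2 0 0; 0 1 0 0; 0 0 1 0; 0 0 0 1]
T2·T1 = [1 -2 0 0; 0 1 0 0; 0 2 1 0; 0 0 0 1]
T3·…·T1 = [1 -2 0 0; 0 3/2 0 0; 0 -6 -3 0; 0 0 0 1]
T4·…·T1 = [1 -2 0 -6; 0 3/2 0 -1; 0 -6 -3 -2; 0 0 0 1]

T = [1 -2 0 -6; 0 3/2 0 -1; 0 -6 -3 -2; 0 0 0 1]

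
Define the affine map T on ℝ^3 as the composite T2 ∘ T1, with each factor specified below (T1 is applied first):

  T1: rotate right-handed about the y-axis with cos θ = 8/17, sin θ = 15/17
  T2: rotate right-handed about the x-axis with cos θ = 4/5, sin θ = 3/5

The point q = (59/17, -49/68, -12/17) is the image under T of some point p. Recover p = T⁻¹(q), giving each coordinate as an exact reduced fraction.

p = (7/4, -1, 3)

T1 = [8/17 0 15/17 0; 0 1 0 0; -15/17 0 8/17 0; 0 0 0 1]
T2·T1 = [8/17 0 15/17 0; 9/17 4/5 -24/85 0; -12/17 3/5 32/85 0; 0 0 0 1]
det M = 1; M⁻¹ = [8/17 9/17 -12/17 0; 0 4/5 3/5 0; 15/17 -24/85 32/85 0; 0 0 0 1]
M⁻¹ · (59/17, -49/68, -12/17)ᵀ = (7/4, -1, 3)ᵀ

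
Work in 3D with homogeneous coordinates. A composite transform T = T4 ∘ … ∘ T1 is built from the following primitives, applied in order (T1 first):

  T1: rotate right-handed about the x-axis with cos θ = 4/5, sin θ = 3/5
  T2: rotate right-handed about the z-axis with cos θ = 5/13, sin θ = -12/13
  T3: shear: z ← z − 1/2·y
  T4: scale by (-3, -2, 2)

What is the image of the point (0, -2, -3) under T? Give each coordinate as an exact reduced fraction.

T1 rotate right-handed about the x-axis with cos θ = 4/5, sin θ = 3/5: (0, -2, -3) → (0, 1/5, -18/5)
T2 rotate right-handed about the z-axis with cos θ = 5/13, sin θ = -12/13: (0, 1/5, -18/5) → (12/65, 1/13, -18/5)
T3 shear: z ← z − 1/2·y: (12/65, 1/13, -18/5) → (12/65, 1/13, -473/130)
T4 scale by (-3, -2, 2): (12/65, 1/13, -473/130) → (-36/65, -2/13, -473/65)

T(p) = (-36/65, -2/13, -473/65)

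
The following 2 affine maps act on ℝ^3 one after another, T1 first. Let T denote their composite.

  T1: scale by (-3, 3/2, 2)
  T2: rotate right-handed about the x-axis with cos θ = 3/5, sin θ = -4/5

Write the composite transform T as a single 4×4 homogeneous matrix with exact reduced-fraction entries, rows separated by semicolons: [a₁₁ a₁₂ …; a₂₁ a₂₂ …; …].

T1 = [-3 0 0 0; 0 3/2 0 0; 0 0 2 0; 0 0 0 1]
T2·T1 = [-3 0 0 0; 0 9/10 8/5 0; 0 -6/5 6/5 0; 0 0 0 1]

T = [-3 0 0 0; 0 9/10 8/5 0; 0 -6/5 6/5 0; 0 0 0 1]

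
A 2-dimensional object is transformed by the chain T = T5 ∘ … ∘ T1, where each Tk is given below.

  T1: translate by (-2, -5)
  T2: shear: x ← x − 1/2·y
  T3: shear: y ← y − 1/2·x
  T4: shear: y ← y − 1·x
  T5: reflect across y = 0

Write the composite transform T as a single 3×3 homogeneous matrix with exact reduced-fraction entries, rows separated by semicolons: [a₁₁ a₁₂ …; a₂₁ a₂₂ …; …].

T1 = [1 0 -2; 0 1 -5; 0 0 1]
T2·T1 = [1 -1/2 1/2; 0 1 -5; 0 0 1]
T3·…·T1 = [1 -1/2 1/2; -1/2 5/4 -21/4; 0 0 1]
T4·…·T1 = [1 -1/2 1/2; -3/2 7/4 -23/4; 0 0 1]
T5·…·T1 = [1 -1/2 1/2; 3/2 -7/4 23/4; 0 0 1]

T = [1 -1/2 1/2; 3/2 -7/4 23/4; 0 0 1]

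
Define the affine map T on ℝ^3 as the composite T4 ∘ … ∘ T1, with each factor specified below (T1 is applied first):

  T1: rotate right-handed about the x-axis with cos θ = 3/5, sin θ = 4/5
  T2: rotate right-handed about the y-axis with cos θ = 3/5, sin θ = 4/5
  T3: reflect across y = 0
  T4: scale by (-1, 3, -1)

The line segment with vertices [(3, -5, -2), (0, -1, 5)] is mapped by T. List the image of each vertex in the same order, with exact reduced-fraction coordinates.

image vertices: (59/25, 21/5, 138/25), (-44/25, 69/5, -33/25)

T1 rotate right-handed about the x-axis with cos θ = 3/5, sin θ = 4/5: (3, -5, -2) → (3, -7/5, -26/5); (0, -1, 5) → (0, -23/5, 11/5)
T2 rotate right-handed about the y-axis with cos θ = 3/5, sin θ = 4/5: (3, -7/5, -26/5) → (-59/25, -7/5, -138/25); (0, -23/5, 11/5) → (44/25, -23/5, 33/25)
T3 reflect across y = 0: (-59/25, -7/5, -138/25) → (-59/25, 7/5, -138/25); (44/25, -23/5, 33/25) → (44/25, 23/5, 33/25)
T4 scale by (-1, 3, -1): (-59/25, 7/5, -138/25) → (59/25, 21/5, 138/25); (44/25, 23/5, 33/25) → (-44/25, 69/5, -33/25)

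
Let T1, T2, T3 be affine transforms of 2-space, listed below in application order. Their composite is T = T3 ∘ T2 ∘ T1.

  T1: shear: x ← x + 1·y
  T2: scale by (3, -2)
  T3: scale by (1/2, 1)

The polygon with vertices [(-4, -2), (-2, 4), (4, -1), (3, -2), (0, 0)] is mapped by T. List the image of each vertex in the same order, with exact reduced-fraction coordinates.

image vertices: (-9, 4), (3, -8), (9/2, 2), (3/2, 4), (0, 0)

T1 shear: x ← x + 1·y: (-4, -2) → (-6, -2); (-2, 4) → (2, 4); (4, -1) → (3, -1); (3, -2) → (1, -2); (0, 0) → (0, 0)
T2 scale by (3, -2): (-6, -2) → (-18, 4); (2, 4) → (6, -8); (3, -1) → (9, 2); (1, -2) → (3, 4); (0, 0) → (0, 0)
T3 scale by (1/2, 1): (-18, 4) → (-9, 4); (6, -8) → (3, -8); (9, 2) → (9/2, 2); (3, 4) → (3/2, 4); (0, 0) → (0, 0)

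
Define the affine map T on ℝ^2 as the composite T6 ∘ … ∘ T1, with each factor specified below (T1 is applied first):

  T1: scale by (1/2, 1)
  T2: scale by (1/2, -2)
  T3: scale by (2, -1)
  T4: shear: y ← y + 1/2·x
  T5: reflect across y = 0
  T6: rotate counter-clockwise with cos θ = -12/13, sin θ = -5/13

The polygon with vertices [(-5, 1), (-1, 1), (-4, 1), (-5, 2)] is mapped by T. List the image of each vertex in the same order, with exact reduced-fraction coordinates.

image vertices: (105/52, 43/26), (-11/52, 47/26), (19/13, 22/13), (5/4, 7/2)

T1 scale by (1/2, 1): (-5, 1) → (-5/2, 1); (-1, 1) → (-1/2, 1); (-4, 1) → (-2, 1); (-5, 2) → (-5/2, 2)
T2 scale by (1/2, -2): (-5/2, 1) → (-5/4, -2); (-1/2, 1) → (-1/4, -2); (-2, 1) → (-1, -2); (-5/2, 2) → (-5/4, -4)
T3 scale by (2, -1): (-5/4, -2) → (-5/2, 2); (-1/4, -2) → (-1/2, 2); (-1, -2) → (-2, 2); (-5/4, -4) → (-5/2, 4)
T4 shear: y ← y + 1/2·x: (-5/2, 2) → (-5/2, 3/4); (-1/2, 2) → (-1/2, 7/4); (-2, 2) → (-2, 1); (-5/2, 4) → (-5/2, 11/4)
T5 reflect across y = 0: (-5/2, 3/4) → (-5/2, -3/4); (-1/2, 7/4) → (-1/2, -7/4); (-2, 1) → (-2, -1); (-5/2, 11/4) → (-5/2, -11/4)
T6 rotate counter-clockwise with cos θ = -12/13, sin θ = -5/13: (-5/2, -3/4) → (105/52, 43/26); (-1/2, -7/4) → (-11/52, 47/26); (-2, -1) → (19/13, 22/13); (-5/2, -11/4) → (5/4, 7/2)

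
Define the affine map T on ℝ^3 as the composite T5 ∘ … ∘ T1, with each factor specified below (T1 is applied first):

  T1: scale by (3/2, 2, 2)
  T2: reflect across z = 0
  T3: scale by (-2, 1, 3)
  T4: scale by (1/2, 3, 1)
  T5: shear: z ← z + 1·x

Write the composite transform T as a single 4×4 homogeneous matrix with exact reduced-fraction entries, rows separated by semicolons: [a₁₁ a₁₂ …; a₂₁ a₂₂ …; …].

T1 = [3/2 0 0 0; 0 2 0 0; 0 0 2 0; 0 0 0 1]
T2·T1 = [3/2 0 0 0; 0 2 0 0; 0 0 -2 0; 0 0 0 1]
T3·…·T1 = [-3 0 0 0; 0 2 0 0; 0 0 -6 0; 0 0 0 1]
T4·…·T1 = [-3/2 0 0 0; 0 6 0 0; 0 0 -6 0; 0 0 0 1]
T5·…·T1 = [-3/2 0 0 0; 0 6 0 0; -3/2 0 -6 0; 0 0 0 1]

T = [-3/2 0 0 0; 0 6 0 0; -3/2 0 -6 0; 0 0 0 1]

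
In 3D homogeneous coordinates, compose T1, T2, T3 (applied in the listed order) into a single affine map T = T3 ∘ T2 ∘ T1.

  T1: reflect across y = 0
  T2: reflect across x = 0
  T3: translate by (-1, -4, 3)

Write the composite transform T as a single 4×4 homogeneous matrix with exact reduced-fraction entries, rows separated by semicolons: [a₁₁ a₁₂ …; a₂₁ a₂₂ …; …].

T1 = [1 0 0 0; 0 -1 0 0; 0 0 1 0; 0 0 0 1]
T2·T1 = [-1 0 0 0; 0 -1 0 0; 0 0 1 0; 0 0 0 1]
T3·…·T1 = [-1 0 0 -1; 0 -1 0 -4; 0 0 1 3; 0 0 0 1]

T = [-1 0 0 -1; 0 -1 0 -4; 0 0 1 3; 0 0 0 1]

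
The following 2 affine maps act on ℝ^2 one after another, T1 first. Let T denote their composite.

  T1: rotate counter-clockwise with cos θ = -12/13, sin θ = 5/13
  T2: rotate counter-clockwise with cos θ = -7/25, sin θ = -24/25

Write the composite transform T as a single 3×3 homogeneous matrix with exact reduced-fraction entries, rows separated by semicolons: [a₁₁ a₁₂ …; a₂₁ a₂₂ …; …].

T1 = [-12/13 -5/13 0; 5/13 -12/13 0; 0 0 1]
T2·T1 = [204/325 -253/325 0; 253/325 204/325 0; 0 0 1]

T = [204/325 -253/325 0; 253/325 204/325 0; 0 0 1]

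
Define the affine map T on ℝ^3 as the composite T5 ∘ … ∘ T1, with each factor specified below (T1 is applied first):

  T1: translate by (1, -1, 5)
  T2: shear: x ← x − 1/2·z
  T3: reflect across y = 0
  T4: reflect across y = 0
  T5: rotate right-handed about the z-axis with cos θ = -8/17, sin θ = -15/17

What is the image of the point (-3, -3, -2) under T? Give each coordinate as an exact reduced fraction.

T1 translate by (1, -1, 5): (-3, -3, -2) → (-2, -4, 3)
T2 shear: x ← x − 1/2·z: (-2, -4, 3) → (-7/2, -4, 3)
T3 reflect across y = 0: (-7/2, -4, 3) → (-7/2, 4, 3)
T4 reflect across y = 0: (-7/2, 4, 3) → (-7/2, -4, 3)
T5 rotate right-handed about the z-axis with cos θ = -8/17, sin θ = -15/17: (-7/2, -4, 3) → (-32/17, 169/34, 3)

T(p) = (-32/17, 169/34, 3)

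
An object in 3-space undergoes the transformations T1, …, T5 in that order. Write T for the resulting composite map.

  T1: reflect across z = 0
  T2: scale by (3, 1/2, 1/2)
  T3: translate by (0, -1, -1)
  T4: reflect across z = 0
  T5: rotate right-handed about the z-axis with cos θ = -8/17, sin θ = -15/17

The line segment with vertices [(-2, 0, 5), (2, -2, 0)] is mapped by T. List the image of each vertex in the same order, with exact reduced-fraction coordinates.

image vertices: (33/17, 98/17, 7/2), (-78/17, -74/17, 1)

T1 reflect across z = 0: (-2, 0, 5) → (-2, 0, -5); (2, -2, 0) → (2, -2, 0)
T2 scale by (3, 1/2, 1/2): (-2, 0, -5) → (-6, 0, -5/2); (2, -2, 0) → (6, -1, 0)
T3 translate by (0, -1, -1): (-6, 0, -5/2) → (-6, -1, -7/2); (6, -1, 0) → (6, -2, -1)
T4 reflect across z = 0: (-6, -1, -7/2) → (-6, -1, 7/2); (6, -2, -1) → (6, -2, 1)
T5 rotate right-handed about the z-axis with cos θ = -8/17, sin θ = -15/17: (-6, -1, 7/2) → (33/17, 98/17, 7/2); (6, -2, 1) → (-78/17, -74/17, 1)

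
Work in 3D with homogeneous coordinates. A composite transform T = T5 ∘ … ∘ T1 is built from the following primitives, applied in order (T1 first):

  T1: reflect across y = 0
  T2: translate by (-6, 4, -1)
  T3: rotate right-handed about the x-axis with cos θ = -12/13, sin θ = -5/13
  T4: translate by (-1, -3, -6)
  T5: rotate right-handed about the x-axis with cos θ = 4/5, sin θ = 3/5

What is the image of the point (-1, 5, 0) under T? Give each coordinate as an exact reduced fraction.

T1 reflect across y = 0: (-1, 5, 0) → (-1, -5, 0)
T2 translate by (-6, 4, -1): (-1, -5, 0) → (-7, -1, -1)
T3 rotate right-handed about the x-axis with cos θ = -12/13, sin θ = -5/13: (-7, -1, -1) → (-7, 7/13, 17/13)
T4 translate by (-1, -3, -6): (-7, 7/13, 17/13) → (-8, -32/13, -61/13)
T5 rotate right-handed about the x-axis with cos θ = 4/5, sin θ = 3/5: (-8, -32/13, -61/13) → (-8, 11/13, -68/13)

T(p) = (-8, 11/13, -68/13)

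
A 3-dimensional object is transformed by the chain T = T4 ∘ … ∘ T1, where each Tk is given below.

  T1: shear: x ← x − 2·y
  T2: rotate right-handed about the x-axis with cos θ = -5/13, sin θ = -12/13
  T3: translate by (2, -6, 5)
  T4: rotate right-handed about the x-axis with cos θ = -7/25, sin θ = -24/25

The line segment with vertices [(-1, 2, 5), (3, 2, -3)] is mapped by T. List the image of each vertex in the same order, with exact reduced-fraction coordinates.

image vertices: (-3, 116/65, 112/65), (1, 2212/325, 2584/325)

T1 shear: x ← x − 2·y: (-1, 2, 5) → (-5, 2, 5); (3, 2, -3) → (-1, 2, -3)
T2 rotate right-handed about the x-axis with cos θ = -5/13, sin θ = -12/13: (-5, 2, 5) → (-5, 50/13, -49/13); (-1, 2, -3) → (-1, -46/13, -9/13)
T3 translate by (2, -6, 5): (-5, 50/13, -49/13) → (-3, -28/13, 16/13); (-1, -46/13, -9/13) → (1, -124/13, 56/13)
T4 rotate right-handed about the x-axis with cos θ = -7/25, sin θ = -24/25: (-3, -28/13, 16/13) → (-3, 116/65, 112/65); (1, -124/13, 56/13) → (1, 2212/325, 2584/325)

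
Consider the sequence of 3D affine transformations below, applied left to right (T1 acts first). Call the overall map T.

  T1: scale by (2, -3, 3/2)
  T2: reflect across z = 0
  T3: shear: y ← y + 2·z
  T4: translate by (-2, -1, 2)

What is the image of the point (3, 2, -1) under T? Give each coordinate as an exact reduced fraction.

T(p) = (4, -4, 7/2)

T1 scale by (2, -3, 3/2): (3, 2, -1) → (6, -6, -3/2)
T2 reflect across z = 0: (6, -6, -3/2) → (6, -6, 3/2)
T3 shear: y ← y + 2·z: (6, -6, 3/2) → (6, -3, 3/2)
T4 translate by (-2, -1, 2): (6, -3, 3/2) → (4, -4, 7/2)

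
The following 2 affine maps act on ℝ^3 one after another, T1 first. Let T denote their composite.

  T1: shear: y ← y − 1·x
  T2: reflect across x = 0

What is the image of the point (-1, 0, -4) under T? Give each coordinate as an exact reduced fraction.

T(p) = (1, 1, -4)

T1 shear: y ← y − 1·x: (-1, 0, -4) → (-1, 1, -4)
T2 reflect across x = 0: (-1, 1, -4) → (1, 1, -4)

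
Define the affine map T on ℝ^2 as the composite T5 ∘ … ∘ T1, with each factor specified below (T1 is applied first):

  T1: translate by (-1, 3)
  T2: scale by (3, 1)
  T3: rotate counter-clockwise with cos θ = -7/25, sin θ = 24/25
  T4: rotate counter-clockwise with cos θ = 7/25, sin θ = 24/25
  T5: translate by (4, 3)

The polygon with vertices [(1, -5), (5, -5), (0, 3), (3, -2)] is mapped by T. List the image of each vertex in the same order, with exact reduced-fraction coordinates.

T1 translate by (-1, 3): (1, -5) → (0, -2); (5, -5) → (4, -2); (0, 3) → (-1, 6); (3, -2) → (2, 1)
T2 scale by (3, 1): (0, -2) → (0, -2); (4, -2) → (12, -2); (-1, 6) → (-3, 6); (2, 1) → (6, 1)
T3 rotate counter-clockwise with cos θ = -7/25, sin θ = 24/25: (0, -2) → (48/25, 14/25); (12, -2) → (-36/25, 302/25); (-3, 6) → (-123/25, -114/25); (6, 1) → (-66/25, 137/25)
T4 rotate counter-clockwise with cos θ = 7/25, sin θ = 24/25: (48/25, 14/25) → (0, 2); (-36/25, 302/25) → (-12, 2); (-123/25, -114/25) → (3, -6); (-66/25, 137/25) → (-6, -1)
T5 translate by (4, 3): (0, 2) → (4, 5); (-12, 2) → (-8, 5); (3, -6) → (7, -3); (-6, -1) → (-2, 2)

image vertices: (4, 5), (-8, 5), (7, -3), (-2, 2)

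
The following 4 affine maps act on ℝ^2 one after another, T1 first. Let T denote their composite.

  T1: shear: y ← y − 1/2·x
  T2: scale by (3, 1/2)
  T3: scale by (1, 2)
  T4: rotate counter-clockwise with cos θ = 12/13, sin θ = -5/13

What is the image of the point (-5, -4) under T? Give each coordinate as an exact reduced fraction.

T1 shear: y ← y − 1/2·x: (-5, -4) → (-5, -3/2)
T2 scale by (3, 1/2): (-5, -3/2) → (-15, -3/4)
T3 scale by (1, 2): (-15, -3/4) → (-15, -3/2)
T4 rotate counter-clockwise with cos θ = 12/13, sin θ = -5/13: (-15, -3/2) → (-375/26, 57/13)

T(p) = (-375/26, 57/13)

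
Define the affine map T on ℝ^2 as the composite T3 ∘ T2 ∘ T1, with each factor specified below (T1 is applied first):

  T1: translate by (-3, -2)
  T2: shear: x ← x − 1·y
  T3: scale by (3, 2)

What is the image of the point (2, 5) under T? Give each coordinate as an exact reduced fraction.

T(p) = (-12, 6)

T1 translate by (-3, -2): (2, 5) → (-1, 3)
T2 shear: x ← x − 1·y: (-1, 3) → (-4, 3)
T3 scale by (3, 2): (-4, 3) → (-12, 6)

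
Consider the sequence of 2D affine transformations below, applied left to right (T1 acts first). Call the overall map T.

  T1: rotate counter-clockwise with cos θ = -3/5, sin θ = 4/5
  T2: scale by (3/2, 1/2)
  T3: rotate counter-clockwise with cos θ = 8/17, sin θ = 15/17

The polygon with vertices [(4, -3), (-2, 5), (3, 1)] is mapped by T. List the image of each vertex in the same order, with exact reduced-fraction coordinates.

T1 rotate counter-clockwise with cos θ = -3/5, sin θ = 4/5: (4, -3) → (0, 5); (-2, 5) → (-14/5, -23/5); (3, 1) → (-13/5, 9/5)
T2 scale by (3/2, 1/2): (0, 5) → (0, 5/2); (-14/5, -23/5) → (-21/5, -23/10); (-13/5, 9/5) → (-39/10, 9/10)
T3 rotate counter-clockwise with cos θ = 8/17, sin θ = 15/17: (0, 5/2) → (-75/34, 20/17); (-21/5, -23/10) → (9/170, -407/85); (-39/10, 9/10) → (-447/170, -513/170)

image vertices: (-75/34, 20/17), (9/170, -407/85), (-447/170, -513/170)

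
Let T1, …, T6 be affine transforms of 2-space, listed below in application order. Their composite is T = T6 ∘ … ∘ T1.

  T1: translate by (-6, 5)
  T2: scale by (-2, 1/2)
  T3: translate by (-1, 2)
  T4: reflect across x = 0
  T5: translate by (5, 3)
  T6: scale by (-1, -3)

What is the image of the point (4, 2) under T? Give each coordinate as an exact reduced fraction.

T1 translate by (-6, 5): (4, 2) → (-2, 7)
T2 scale by (-2, 1/2): (-2, 7) → (4, 7/2)
T3 translate by (-1, 2): (4, 7/2) → (3, 11/2)
T4 reflect across x = 0: (3, 11/2) → (-3, 11/2)
T5 translate by (5, 3): (-3, 11/2) → (2, 17/2)
T6 scale by (-1, -3): (2, 17/2) → (-2, -51/2)

T(p) = (-2, -51/2)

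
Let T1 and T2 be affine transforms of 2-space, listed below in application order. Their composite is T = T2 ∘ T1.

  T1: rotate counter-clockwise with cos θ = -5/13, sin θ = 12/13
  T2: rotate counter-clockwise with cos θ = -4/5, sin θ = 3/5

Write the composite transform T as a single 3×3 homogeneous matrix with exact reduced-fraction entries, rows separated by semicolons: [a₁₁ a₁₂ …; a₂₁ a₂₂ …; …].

T1 = [-5/13 -12/13 0; 12/13 -5/13 0; 0 0 1]
T2·T1 = [-16/65 63/65 0; -63/65 -16/65 0; 0 0 1]

T = [-16/65 63/65 0; -63/65 -16/65 0; 0 0 1]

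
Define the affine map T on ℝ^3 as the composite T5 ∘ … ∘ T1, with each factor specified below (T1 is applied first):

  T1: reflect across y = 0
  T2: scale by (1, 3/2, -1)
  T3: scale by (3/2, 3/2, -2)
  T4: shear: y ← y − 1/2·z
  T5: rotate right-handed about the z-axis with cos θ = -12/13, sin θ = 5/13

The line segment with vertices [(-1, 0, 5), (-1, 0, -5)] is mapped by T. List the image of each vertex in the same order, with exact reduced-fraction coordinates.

image vertices: (43/13, 105/26, 10), (-7/13, -135/26, -10)

T1 reflect across y = 0: (-1, 0, 5) → (-1, 0, 5); (-1, 0, -5) → (-1, 0, -5)
T2 scale by (1, 3/2, -1): (-1, 0, 5) → (-1, 0, -5); (-1, 0, -5) → (-1, 0, 5)
T3 scale by (3/2, 3/2, -2): (-1, 0, -5) → (-3/2, 0, 10); (-1, 0, 5) → (-3/2, 0, -10)
T4 shear: y ← y − 1/2·z: (-3/2, 0, 10) → (-3/2, -5, 10); (-3/2, 0, -10) → (-3/2, 5, -10)
T5 rotate right-handed about the z-axis with cos θ = -12/13, sin θ = 5/13: (-3/2, -5, 10) → (43/13, 105/26, 10); (-3/2, 5, -10) → (-7/13, -135/26, -10)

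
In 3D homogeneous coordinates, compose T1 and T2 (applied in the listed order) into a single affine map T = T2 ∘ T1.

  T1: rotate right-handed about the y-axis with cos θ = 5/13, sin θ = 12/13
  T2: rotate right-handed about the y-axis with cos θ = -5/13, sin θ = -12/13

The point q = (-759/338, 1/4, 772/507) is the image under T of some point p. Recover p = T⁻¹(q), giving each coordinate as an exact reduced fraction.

T1 = [5/13 0 12/13 0; 0 1 0 0; -12/13 0 5/13 0; 0 0 0 1]
T2·T1 = [119/169 0 -120/169 0; 0 1 0 0; 120/169 0 119/169 0; 0 0 0 1]
det M = 1; M⁻¹ = [119/169 0 120/169 0; 0 1 0 0; -120/169 0 119/169 0; 0 0 0 1]
M⁻¹ · (-759/338, 1/4, 772/507)ᵀ = (-1/2, 1/4, 8/3)ᵀ

p = (-1/2, 1/4, 8/3)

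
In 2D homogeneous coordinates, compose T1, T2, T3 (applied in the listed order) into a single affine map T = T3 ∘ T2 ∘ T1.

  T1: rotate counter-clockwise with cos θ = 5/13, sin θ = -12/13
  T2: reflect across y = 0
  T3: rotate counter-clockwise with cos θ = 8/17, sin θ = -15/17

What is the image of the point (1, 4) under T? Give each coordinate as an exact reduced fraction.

T1 rotate counter-clockwise with cos θ = 5/13, sin θ = -12/13: (1, 4) → (53/13, 8/13)
T2 reflect across y = 0: (53/13, 8/13) → (53/13, -8/13)
T3 rotate counter-clockwise with cos θ = 8/17, sin θ = -15/17: (53/13, -8/13) → (304/221, -859/221)

T(p) = (304/221, -859/221)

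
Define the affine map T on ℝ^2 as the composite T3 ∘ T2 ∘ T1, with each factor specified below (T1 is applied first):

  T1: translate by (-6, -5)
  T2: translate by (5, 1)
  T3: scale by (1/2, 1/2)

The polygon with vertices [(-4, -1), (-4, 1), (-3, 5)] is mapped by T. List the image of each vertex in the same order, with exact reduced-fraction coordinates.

image vertices: (-5/2, -5/2), (-5/2, -3/2), (-2, 1/2)

T1 translate by (-6, -5): (-4, -1) → (-10, -6); (-4, 1) → (-10, -4); (-3, 5) → (-9, 0)
T2 translate by (5, 1): (-10, -6) → (-5, -5); (-10, -4) → (-5, -3); (-9, 0) → (-4, 1)
T3 scale by (1/2, 1/2): (-5, -5) → (-5/2, -5/2); (-5, -3) → (-5/2, -3/2); (-4, 1) → (-2, 1/2)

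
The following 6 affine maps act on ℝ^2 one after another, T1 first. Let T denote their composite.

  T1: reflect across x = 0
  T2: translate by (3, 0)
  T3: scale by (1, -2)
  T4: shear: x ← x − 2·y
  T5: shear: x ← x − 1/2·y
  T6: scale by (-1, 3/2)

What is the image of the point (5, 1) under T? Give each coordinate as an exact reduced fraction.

T1 reflect across x = 0: (5, 1) → (-5, 1)
T2 translate by (3, 0): (-5, 1) → (-2, 1)
T3 scale by (1, -2): (-2, 1) → (-2, -2)
T4 shear: x ← x − 2·y: (-2, -2) → (2, -2)
T5 shear: x ← x − 1/2·y: (2, -2) → (3, -2)
T6 scale by (-1, 3/2): (3, -2) → (-3, -3)

T(p) = (-3, -3)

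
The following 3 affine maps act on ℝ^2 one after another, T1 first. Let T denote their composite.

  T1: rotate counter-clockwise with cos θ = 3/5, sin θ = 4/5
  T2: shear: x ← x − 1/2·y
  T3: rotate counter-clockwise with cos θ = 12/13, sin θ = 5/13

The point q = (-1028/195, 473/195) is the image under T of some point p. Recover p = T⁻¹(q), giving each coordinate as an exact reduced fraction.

p = (7/3, 4)

T1 = [3/5 -4/5 0; 4/5 3/5 0; 0 0 1]
T2·T1 = [1/5 -11/10 0; 4/5 3/5 0; 0 0 1]
T3·…·T1 = [-8/65 -81/65 0; 53/65 17/130 0; 0 0 1]
det M = 1; M⁻¹ = [17/130 81/65 0; -53/65 -8/65 0; 0 0 1]
M⁻¹ · (-1028/195, 473/195)ᵀ = (7/3, 4)ᵀ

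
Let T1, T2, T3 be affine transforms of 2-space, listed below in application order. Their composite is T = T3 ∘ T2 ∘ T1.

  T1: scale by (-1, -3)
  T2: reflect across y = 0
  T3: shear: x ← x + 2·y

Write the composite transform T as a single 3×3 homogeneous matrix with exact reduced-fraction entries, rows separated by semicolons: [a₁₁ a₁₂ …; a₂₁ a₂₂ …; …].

T1 = [-1 0 0; 0 -3 0; 0 0 1]
T2·T1 = [-1 0 0; 0 3 0; 0 0 1]
T3·…·T1 = [-1 6 0; 0 3 0; 0 0 1]

T = [-1 6 0; 0 3 0; 0 0 1]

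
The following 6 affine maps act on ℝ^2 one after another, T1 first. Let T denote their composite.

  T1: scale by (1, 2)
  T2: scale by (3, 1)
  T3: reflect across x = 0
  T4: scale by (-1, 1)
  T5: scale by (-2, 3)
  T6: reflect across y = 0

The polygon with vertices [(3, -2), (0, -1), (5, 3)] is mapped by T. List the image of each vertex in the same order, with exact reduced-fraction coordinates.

image vertices: (-18, 12), (0, 6), (-30, -18)

T1 scale by (1, 2): (3, -2) → (3, -4); (0, -1) → (0, -2); (5, 3) → (5, 6)
T2 scale by (3, 1): (3, -4) → (9, -4); (0, -2) → (0, -2); (5, 6) → (15, 6)
T3 reflect across x = 0: (9, -4) → (-9, -4); (0, -2) → (0, -2); (15, 6) → (-15, 6)
T4 scale by (-1, 1): (-9, -4) → (9, -4); (0, -2) → (0, -2); (-15, 6) → (15, 6)
T5 scale by (-2, 3): (9, -4) → (-18, -12); (0, -2) → (0, -6); (15, 6) → (-30, 18)
T6 reflect across y = 0: (-18, -12) → (-18, 12); (0, -6) → (0, 6); (-30, 18) → (-30, -18)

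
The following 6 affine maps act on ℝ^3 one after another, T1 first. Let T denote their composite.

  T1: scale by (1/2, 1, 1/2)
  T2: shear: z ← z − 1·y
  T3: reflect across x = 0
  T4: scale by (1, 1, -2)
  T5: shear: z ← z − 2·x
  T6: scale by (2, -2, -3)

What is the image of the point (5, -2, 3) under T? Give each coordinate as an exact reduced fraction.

T1 scale by (1/2, 1, 1/2): (5, -2, 3) → (5/2, -2, 3/2)
T2 shear: z ← z − 1·y: (5/2, -2, 3/2) → (5/2, -2, 7/2)
T3 reflect across x = 0: (5/2, -2, 7/2) → (-5/2, -2, 7/2)
T4 scale by (1, 1, -2): (-5/2, -2, 7/2) → (-5/2, -2, -7)
T5 shear: z ← z − 2·x: (-5/2, -2, -7) → (-5/2, -2, -2)
T6 scale by (2, -2, -3): (-5/2, -2, -2) → (-5, 4, 6)

T(p) = (-5, 4, 6)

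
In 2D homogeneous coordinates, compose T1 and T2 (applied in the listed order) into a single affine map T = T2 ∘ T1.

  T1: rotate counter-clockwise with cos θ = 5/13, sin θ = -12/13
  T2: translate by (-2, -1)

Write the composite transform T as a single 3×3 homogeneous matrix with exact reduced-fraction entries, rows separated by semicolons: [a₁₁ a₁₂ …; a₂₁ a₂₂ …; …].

T = [5/13 12/13 -2; -12/13 5/13 -1; 0 0 1]

T1 = [5/13 12/13 0; -12/13 5/13 0; 0 0 1]
T2·T1 = [5/13 12/13 -2; -12/13 5/13 -1; 0 0 1]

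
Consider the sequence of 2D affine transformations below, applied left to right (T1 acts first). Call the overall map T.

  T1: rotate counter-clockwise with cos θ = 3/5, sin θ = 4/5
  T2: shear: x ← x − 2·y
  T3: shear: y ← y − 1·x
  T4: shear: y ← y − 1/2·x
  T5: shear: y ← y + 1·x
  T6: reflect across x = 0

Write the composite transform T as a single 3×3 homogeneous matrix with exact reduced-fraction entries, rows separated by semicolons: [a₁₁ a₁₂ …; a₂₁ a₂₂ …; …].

T = [1 2 0; 13/10 8/5 0; 0 0 1]

T1 = [3/5 -4/5 0; 4/5 3/5 0; 0 0 1]
T2·T1 = [-1 -2 0; 4/5 3/5 0; 0 0 1]
T3·…·T1 = [-1 -2 0; 9/5 13/5 0; 0 0 1]
T4·…·T1 = [-1 -2 0; 23/10 18/5 0; 0 0 1]
T5·…·T1 = [-1 -2 0; 13/10 8/5 0; 0 0 1]
T6·…·T1 = [1 2 0; 13/10 8/5 0; 0 0 1]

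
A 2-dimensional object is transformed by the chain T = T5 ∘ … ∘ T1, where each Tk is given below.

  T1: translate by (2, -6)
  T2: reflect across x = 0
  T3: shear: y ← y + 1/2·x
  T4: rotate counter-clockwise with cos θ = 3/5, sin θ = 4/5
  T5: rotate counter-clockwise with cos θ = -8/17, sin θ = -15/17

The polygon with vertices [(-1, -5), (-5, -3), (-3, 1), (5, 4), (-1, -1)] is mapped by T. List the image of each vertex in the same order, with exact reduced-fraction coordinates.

image vertices: (-1843/170, -337/85), (-939/170, -501/85), (-621/170, -239/85), (-1351/170, 341/85), (-1227/170, -193/85)

T1 translate by (2, -6): (-1, -5) → (1, -11); (-5, -3) → (-3, -9); (-3, 1) → (-1, -5); (5, 4) → (7, -2); (-1, -1) → (1, -7)
T2 reflect across x = 0: (1, -11) → (-1, -11); (-3, -9) → (3, -9); (-1, -5) → (1, -5); (7, -2) → (-7, -2); (1, -7) → (-1, -7)
T3 shear: y ← y + 1/2·x: (-1, -11) → (-1, -23/2); (3, -9) → (3, -15/2); (1, -5) → (1, -9/2); (-7, -2) → (-7, -11/2); (-1, -7) → (-1, -15/2)
T4 rotate counter-clockwise with cos θ = 3/5, sin θ = 4/5: (-1, -23/2) → (43/5, -77/10); (3, -15/2) → (39/5, -21/10); (1, -9/2) → (21/5, -19/10); (-7, -11/2) → (1/5, -89/10); (-1, -15/2) → (27/5, -53/10)
T5 rotate counter-clockwise with cos θ = -8/17, sin θ = -15/17: (43/5, -77/10) → (-1843/170, -337/85); (39/5, -21/10) → (-939/170, -501/85); (21/5, -19/10) → (-621/170, -239/85); (1/5, -89/10) → (-1351/170, 341/85); (27/5, -53/10) → (-1227/170, -193/85)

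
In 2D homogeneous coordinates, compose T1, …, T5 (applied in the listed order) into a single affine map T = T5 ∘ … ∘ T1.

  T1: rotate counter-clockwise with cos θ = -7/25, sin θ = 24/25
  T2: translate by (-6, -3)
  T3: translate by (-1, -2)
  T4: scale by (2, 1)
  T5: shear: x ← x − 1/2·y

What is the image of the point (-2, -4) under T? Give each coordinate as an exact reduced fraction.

T(p) = (-23/10, -29/5)

T1 rotate counter-clockwise with cos θ = -7/25, sin θ = 24/25: (-2, -4) → (22/5, -4/5)
T2 translate by (-6, -3): (22/5, -4/5) → (-8/5, -19/5)
T3 translate by (-1, -2): (-8/5, -19/5) → (-13/5, -29/5)
T4 scale by (2, 1): (-13/5, -29/5) → (-26/5, -29/5)
T5 shear: x ← x − 1/2·y: (-26/5, -29/5) → (-23/10, -29/5)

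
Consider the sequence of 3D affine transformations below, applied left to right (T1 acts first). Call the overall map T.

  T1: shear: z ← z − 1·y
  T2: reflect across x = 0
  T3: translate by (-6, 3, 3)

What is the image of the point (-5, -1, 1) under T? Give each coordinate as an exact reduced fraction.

T1 shear: z ← z − 1·y: (-5, -1, 1) → (-5, -1, 2)
T2 reflect across x = 0: (-5, -1, 2) → (5, -1, 2)
T3 translate by (-6, 3, 3): (5, -1, 2) → (-1, 2, 5)

T(p) = (-1, 2, 5)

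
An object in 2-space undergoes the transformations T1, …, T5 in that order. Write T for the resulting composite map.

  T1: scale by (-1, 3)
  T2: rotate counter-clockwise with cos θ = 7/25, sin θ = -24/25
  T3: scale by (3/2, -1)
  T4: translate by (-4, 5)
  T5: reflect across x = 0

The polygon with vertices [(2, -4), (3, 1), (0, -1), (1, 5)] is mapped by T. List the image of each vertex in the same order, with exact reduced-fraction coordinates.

image vertices: (553/25, 161/25), (47/50, 32/25), (208/25, 146/25), (-859/50, -4/25)

T1 scale by (-1, 3): (2, -4) → (-2, -12); (3, 1) → (-3, 3); (0, -1) → (0, -3); (1, 5) → (-1, 15)
T2 rotate counter-clockwise with cos θ = 7/25, sin θ = -24/25: (-2, -12) → (-302/25, -36/25); (-3, 3) → (51/25, 93/25); (0, -3) → (-72/25, -21/25); (-1, 15) → (353/25, 129/25)
T3 scale by (3/2, -1): (-302/25, -36/25) → (-453/25, 36/25); (51/25, 93/25) → (153/50, -93/25); (-72/25, -21/25) → (-108/25, 21/25); (353/25, 129/25) → (1059/50, -129/25)
T4 translate by (-4, 5): (-453/25, 36/25) → (-553/25, 161/25); (153/50, -93/25) → (-47/50, 32/25); (-108/25, 21/25) → (-208/25, 146/25); (1059/50, -129/25) → (859/50, -4/25)
T5 reflect across x = 0: (-553/25, 161/25) → (553/25, 161/25); (-47/50, 32/25) → (47/50, 32/25); (-208/25, 146/25) → (208/25, 146/25); (859/50, -4/25) → (-859/50, -4/25)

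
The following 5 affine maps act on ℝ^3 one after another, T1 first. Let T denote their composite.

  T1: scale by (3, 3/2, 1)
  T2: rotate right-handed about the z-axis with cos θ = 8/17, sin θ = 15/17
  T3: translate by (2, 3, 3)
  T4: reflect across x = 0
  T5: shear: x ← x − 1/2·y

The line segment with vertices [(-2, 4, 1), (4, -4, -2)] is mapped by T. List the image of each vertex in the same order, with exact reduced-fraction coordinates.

image vertices: (199/34, 9/17, 4), (-623/34, 183/17, 1)

T1 scale by (3, 3/2, 1): (-2, 4, 1) → (-6, 6, 1); (4, -4, -2) → (12, -6, -2)
T2 rotate right-handed about the z-axis with cos θ = 8/17, sin θ = 15/17: (-6, 6, 1) → (-138/17, -42/17, 1); (12, -6, -2) → (186/17, 132/17, -2)
T3 translate by (2, 3, 3): (-138/17, -42/17, 1) → (-104/17, 9/17, 4); (186/17, 132/17, -2) → (220/17, 183/17, 1)
T4 reflect across x = 0: (-104/17, 9/17, 4) → (104/17, 9/17, 4); (220/17, 183/17, 1) → (-220/17, 183/17, 1)
T5 shear: x ← x − 1/2·y: (104/17, 9/17, 4) → (199/34, 9/17, 4); (-220/17, 183/17, 1) → (-623/34, 183/17, 1)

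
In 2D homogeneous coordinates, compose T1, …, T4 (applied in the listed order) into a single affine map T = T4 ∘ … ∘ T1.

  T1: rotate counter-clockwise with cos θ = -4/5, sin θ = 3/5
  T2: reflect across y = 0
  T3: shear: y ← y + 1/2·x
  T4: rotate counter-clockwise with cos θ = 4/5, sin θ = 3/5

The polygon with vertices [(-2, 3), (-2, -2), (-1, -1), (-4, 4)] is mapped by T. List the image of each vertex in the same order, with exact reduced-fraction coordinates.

T1 rotate counter-clockwise with cos θ = -4/5, sin θ = 3/5: (-2, 3) → (-1/5, -18/5); (-2, -2) → (14/5, 2/5); (-1, -1) → (7/5, 1/5); (-4, 4) → (4/5, -28/5)
T2 reflect across y = 0: (-1/5, -18/5) → (-1/5, 18/5); (14/5, 2/5) → (14/5, -2/5); (7/5, 1/5) → (7/5, -1/5); (4/5, -28/5) → (4/5, 28/5)
T3 shear: y ← y + 1/2·x: (-1/5, 18/5) → (-1/5, 7/2); (14/5, -2/5) → (14/5, 1); (7/5, -1/5) → (7/5, 1/2); (4/5, 28/5) → (4/5, 6)
T4 rotate counter-clockwise with cos θ = 4/5, sin θ = 3/5: (-1/5, 7/2) → (-113/50, 67/25); (14/5, 1) → (41/25, 62/25); (7/5, 1/2) → (41/50, 31/25); (4/5, 6) → (-74/25, 132/25)

image vertices: (-113/50, 67/25), (41/25, 62/25), (41/50, 31/25), (-74/25, 132/25)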